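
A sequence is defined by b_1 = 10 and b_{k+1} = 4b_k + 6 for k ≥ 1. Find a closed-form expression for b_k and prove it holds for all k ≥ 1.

Claim: b_k = 3·4^k − 2.

Base case: b_1 = 10, and 3·4^1 − 2 = 12 − 2 = 10.
Assume b_m = 3·4^m − 2 for some m ≥ 1.
Then b_{m+1} = 4b_m + 6 = 4·(3·4^m − 2) + 6 = 12·4^m − 8 + 6 = 3·4^{m+1} − 2.
This completes the inductive step, so b_k = 3·4^k − 2 for all k ≥ 1.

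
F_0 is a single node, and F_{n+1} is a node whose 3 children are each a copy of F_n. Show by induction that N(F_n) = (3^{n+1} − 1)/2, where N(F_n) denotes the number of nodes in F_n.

Base case: N(F_0) = 1, and (3^{0+1} − 1)/2 = 1.
Assume N(F_k) = (3^{k+1} − 1)/2.
Then N(F_{k+1}) = 1 + 3N(F_k) = 1 + 3·(3^{k+1} − 1)/2 = 1 + (3^{k+2} − 3)/2 = (2 + 3^{k+2} − 3)/2 = (3^{k+2} − 1)/2.
So the formula holds for k+1, and by induction N(F_n) = (3^{n+1} − 1)/2 for all n ≥ 0.

N(F_n) = (3^{n+1} − 1)/2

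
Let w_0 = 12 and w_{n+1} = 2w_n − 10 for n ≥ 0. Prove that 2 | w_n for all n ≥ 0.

Base case: w_0 = 12 = 2·6, so 2 | w_0.
Assume 2 | w_k, so w_k = 2t for some integer t.
Then w_{k+1} = 2w_k − 10 = 2·(2t) − 10 = 2(2t − 5), so 2 | w_{k+1}.
Hence 2 | w_n for every n ≥ 0, by induction.

2 | w_n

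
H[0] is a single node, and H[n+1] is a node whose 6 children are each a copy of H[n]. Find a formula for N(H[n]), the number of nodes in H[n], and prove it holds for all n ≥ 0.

Claim: N(H[n]) = (6^{n+1} − 1)/5.

Base case: N(H[0]) = 1, and (6^{0+1} − 1)/5 = 1.
Assume N(H[m]) = (6^{m+1} − 1)/5.
Then N(H[m+1]) = 1 + 6N(H[m]) = 1 + 6·(6^{m+1} − 1)/5 = 1 + (6^{m+2} − 6)/5 = (5 + 6^{m+2} − 6)/5 = (6^{m+2} − 1)/5.
This completes the inductive step, so N(H[n]) = (6^{n+1} − 1)/5 for all n ≥ 0.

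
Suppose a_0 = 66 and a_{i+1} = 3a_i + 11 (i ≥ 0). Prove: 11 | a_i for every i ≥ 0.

Base case: a_0 = 66 = 11·6, so 11 | a_0.
Assume 11 | a_j, so a_j = 11t for some integer t.
Then a_{j+1} = 3a_j + 11 = 3·(11t) + 11 = 11(3t + 1), so 11 | a_{j+1}.
So the property holds for j+1, and by induction 11 | a_i for all i ≥ 0.

11 | a_i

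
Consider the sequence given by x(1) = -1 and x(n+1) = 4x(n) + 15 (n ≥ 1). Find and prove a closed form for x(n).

Claim: x(n) = 4^n − 5.

Base case: x(1) = -1, and 4^1 − 5 = 4 − 5 = -1.
Assume x(k) = 4^k − 5 for some k ≥ 1.
Then x(k+1) = 4x(k) + 15 = 4·(4^k − 5) + 15 = 4^{k+1} − 20 + 15 = 4^{k+1} − 5.
By induction, x(n) = 4^n − 5 for all n ≥ 1.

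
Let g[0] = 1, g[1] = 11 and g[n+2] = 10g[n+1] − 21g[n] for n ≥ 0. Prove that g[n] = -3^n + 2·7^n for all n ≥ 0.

Base cases: g[0] = 1 and -3^0 + 2·7^0 = 1; g[1] = 11 and -3^1 + 2·7^1 = 11.
Assume g[j] = -3^j + 2·7^j for all 0 ≤ j ≤ k, where k ≥ 1.
Then g[k+1] = 10g[k] − 21g[k−1] = 10·(-3^k + 2·7^k) − 21·(-3^{k−1} + 2·7^{k−1}) = -(10·3 − 21)3^{k−1} + 2·(10·7 − 21)7^{k−1} = -9·3^{k−1} + 98·7^{k−1} = -3^{k+1} + 2·7^{k+1}.
So the formula holds for k+1, and by strong induction g[n] = -3^n + 2·7^n for all n ≥ 0.

g[n] = -3^n + 2·7^n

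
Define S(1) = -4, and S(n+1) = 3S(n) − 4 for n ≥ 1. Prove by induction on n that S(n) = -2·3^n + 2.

Base case: S(1) = -4, and -2·3^1 + 2 = -6 + 2 = -4.
Assume S(k) = -2·3^k + 2 for some k ≥ 1.
Then S(k+1) = 3S(k) − 4 = 3·(-2·3^k + 2) − 4 = -6·3^k + 6 − 4 = -2·3^{k+1} + 2.
By induction, S(n) = -2·3^n + 2 for all n ≥ 1.

S(n) = -2·3^n + 2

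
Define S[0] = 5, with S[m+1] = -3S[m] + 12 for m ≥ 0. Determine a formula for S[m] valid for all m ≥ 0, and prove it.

Claim: S[m] = 2·(-3)^m + 3.

Base case: S[0] = 5, and 2·(-3)^0 + 3 = 2 + 3 = 5.
Assume S[k] = 2·(-3)^k + 3 for some k ≥ 0.
Then S[k+1] = -3S[k] + 12 = -3·(2·(-3)^k + 3) + 12 = -6·(-3)^k − 9 + 12 = 2·(-3)^{k+1} + 3.
This completes the inductive step, so S[m] = 2·(-3)^m + 3 for all m ≥ 0.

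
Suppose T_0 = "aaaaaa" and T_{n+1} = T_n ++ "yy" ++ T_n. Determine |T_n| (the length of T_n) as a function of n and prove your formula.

Claim: |T_n| = 2^{n+3} − 2.

Base case: |T_0| = 6, and 2^{0+3} − 2 = 6.
Assume |T_r| = 2^{r+3} − 2.
Then |T_{r+1}| = |T_r| + 2 + |T_r| = 2|T_r| + 2 = 2(2^{r+3} − 2) + 2 = 2^{r+1+3} − 4 + 2 = 2^{r+1+3} − 2.
So the formula holds for r+1, and by induction |T_n| = 2^{n+3} − 2 for all n ≥ 0.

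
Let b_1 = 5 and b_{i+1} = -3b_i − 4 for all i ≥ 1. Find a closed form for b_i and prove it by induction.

Claim: b_i = -2·(-3)^i − 1.

Base case: b_1 = 5, and -2·(-3)^1 − 1 = 6 − 1 = 5.
Assume b_r = -2·(-3)^r − 1 for some r ≥ 1.
Then b_{r+1} = -3b_r − 4 = -3·(-2·(-3)^r − 1) − 4 = 6·(-3)^r + 3 − 4 = -2·(-3)^{r+1} − 1.
This completes the inductive step, so b_i = -2·(-3)^i − 1 for all i ≥ 1.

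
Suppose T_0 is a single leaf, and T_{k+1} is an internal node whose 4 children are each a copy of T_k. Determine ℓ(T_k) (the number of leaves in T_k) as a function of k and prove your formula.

Claim: ℓ(T_k) = 4^k.

Base case: ℓ(T_0) = 1, and 4^0 = 1.
Assume ℓ(T_m) = 4^m.
Then ℓ(T_{m+1}) = 4·ℓ(T_m) = 4·4^m = 4^{m+1}.
This completes the inductive step, so ℓ(T_k) = 4^k for all k ≥ 0.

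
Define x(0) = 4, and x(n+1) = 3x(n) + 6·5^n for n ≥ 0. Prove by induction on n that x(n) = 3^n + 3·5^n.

Base case: x(0) = 4, and 3^0 + 3·5^0 = 1 + 3 = 4.
Assume x(m) = 3^m + 3·5^m for some m ≥ 0.
Then x(m+1) = 3x(m) + 6·5^m = 3·(3^m + 3·5^m) + 6·5^m = 3^{m+1} + 9·5^m + 6·5^m = 3^{m+1} + 15·5^m = 3^{m+1} + 3·5^{m+1}.
So the formula holds for m+1, and by induction x(n) = 3^n + 3·5^n for all n ≥ 0.

x(n) = 3^n + 3·5^n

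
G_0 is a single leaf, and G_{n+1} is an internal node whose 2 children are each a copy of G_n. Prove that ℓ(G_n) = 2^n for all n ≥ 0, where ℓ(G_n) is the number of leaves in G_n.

Base case: ℓ(G_0) = 1, and 2^0 = 1.
Assume ℓ(G_j) = 2^j.
Then ℓ(G_{j+1}) = 2·ℓ(G_j) = 2·2^j = 2^{j+1}.
By induction, ℓ(G_n) = 2^n for all n ≥ 0.

ℓ(G_n) = 2^n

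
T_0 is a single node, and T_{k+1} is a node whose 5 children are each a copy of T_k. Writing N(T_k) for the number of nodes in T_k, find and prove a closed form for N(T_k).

Claim: N(T_k) = (5^{k+1} − 1)/4.

Base case: N(T_0) = 1, and (5^{0+1} − 1)/4 = 1.
Assume N(T_j) = (5^{j+1} − 1)/4.
Then N(T_{j+1}) = 1 + 5N(T_j) = 1 + 5·(5^{j+1} − 1)/4 = 1 + (5^{j+2} − 5)/4 = (4 + 5^{j+2} − 5)/4 = (5^{j+2} − 1)/4.
So the formula holds for j+1, and by induction N(T_k) = (5^{k+1} − 1)/4 for all k ≥ 0.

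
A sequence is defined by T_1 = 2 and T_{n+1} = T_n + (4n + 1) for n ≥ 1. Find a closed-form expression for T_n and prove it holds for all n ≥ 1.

Claim: T_n = 2n^2 − n + 1.

Base case: T_1 = 2, and 2·1^2 − 1 + 1 = 2.
Assume T_k = 2k^2 − k + 1.
Then T_{k+1} = T_k + (4k + 1) = (2k^2 − k + 1) + (4k + 1) = 2k^2 + 3k + 2,
and 2·(k+1)^2 − (k+1) + 1 = 2k^2 + 3k + 2.
Hence T_n = 2n^2 − n + 1 for every n ≥ 1, by induction.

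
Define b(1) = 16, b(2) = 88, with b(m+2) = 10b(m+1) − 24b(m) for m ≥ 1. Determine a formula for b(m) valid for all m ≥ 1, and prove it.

Claim: b(m) = 4^m + 2·6^m.

Base cases: b(1) = 16 and 4^1 + 2·6^1 = 16; b(2) = 88 and 4^2 + 2·6^2 = 88.
Assume b(i) = 4^i + 2·6^i for all 1 ≤ i ≤ j, where j ≥ 2.
Then b(j+1) = 10b(j) − 24b(j−1) = 10·(4^j + 2·6^j) − 24·(4^{j−1} + 2·6^{j−1}) = (10·4 − 24)4^{j−1} + 2·(10·6 − 24)6^{j−1} = 16·4^{j−1} + 72·6^{j−1} = 4^{j+1} + 2·6^{j+1}.
This completes the inductive step, so b(m) = 4^m + 2·6^m for all m ≥ 1.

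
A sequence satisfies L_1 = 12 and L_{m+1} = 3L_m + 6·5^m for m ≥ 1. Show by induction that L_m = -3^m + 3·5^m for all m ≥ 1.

Base case: L_1 = 12, and -3^1 + 3·5^1 = -3 + 15 = 12.
Assume L_r = -3^r + 3·5^r for some r ≥ 1.
Then L_{r+1} = 3L_r + 6·5^r = 3·(-3^r + 3·5^r) + 6·5^r = -3^{r+1} + 9·5^r + 6·5^r = -3^{r+1} + 15·5^r = -3^{r+1} + 3·5^{r+1}.
So the formula holds for r+1, and by induction L_m = -3^m + 3·5^m for all m ≥ 1.

L_m = -3^m + 3·5^m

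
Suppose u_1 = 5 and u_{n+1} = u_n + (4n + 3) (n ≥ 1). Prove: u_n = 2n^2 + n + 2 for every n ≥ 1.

Base case: u_1 = 5, and 2·1^2 + 1 + 2 = 5.
Assume u_r = 2r^2 + r + 2.
Then u_{r+1} = u_r + (4r + 3) = (2r^2 + r + 2) + (4r + 3) = 2r^2 + 5r + 5,
and 2·(r+1)^2 + (r+1) + 2 = 2r^2 + 5r + 5.
This completes the inductive step, so u_n = 2n^2 + n + 2 for all n ≥ 1.

u_n = 2n^2 + n + 2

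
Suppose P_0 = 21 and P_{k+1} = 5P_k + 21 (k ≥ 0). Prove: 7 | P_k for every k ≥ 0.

Base case: P_0 = 21 = 7·3, so 7 | P_0.
Assume 7 | P_m, so P_m = 7t for some integer t.
Then P_{m+1} = 5P_m + 21 = 5·(7t) + 21 = 7(5t + 3), so 7 | P_{m+1}.
This completes the inductive step, so 7 | P_k for all k ≥ 0.

7 | P_k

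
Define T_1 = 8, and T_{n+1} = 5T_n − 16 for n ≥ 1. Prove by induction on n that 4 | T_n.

Base case: T_1 = 8 = 4·2, so 4 | T_1.
Assume 4 | T_k, so T_k = 4t for some integer t.
Then T_{k+1} = 5T_k − 16 = 5·(4t) − 16 = 4(5t − 4), so 4 | T_{k+1}.
This completes the inductive step, so 4 | T_n for all n ≥ 1.

4 | T_n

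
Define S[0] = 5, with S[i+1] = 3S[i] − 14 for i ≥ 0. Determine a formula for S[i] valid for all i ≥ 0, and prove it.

Claim: S[i] = -2·3^i + 7.

Base case: S[0] = 5, and -2·3^0 + 7 = -2 + 7 = 5.
Assume S[m] = -2·3^m + 7 for some m ≥ 0.
Then S[m+1] = 3S[m] − 14 = 3·(-2·3^m + 7) − 14 = -6·3^m + 21 − 14 = -2·3^{m+1} + 7.
Hence S[i] = -2·3^i + 7 for every i ≥ 0, by induction.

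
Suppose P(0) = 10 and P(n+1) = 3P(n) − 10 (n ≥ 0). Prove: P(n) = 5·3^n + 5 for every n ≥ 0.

Base case: P(0) = 10, and 5·3^0 + 5 = 5 + 5 = 10.
Assume P(j) = 5·3^j + 5 for some j ≥ 0.
Then P(j+1) = 3P(j) − 10 = 3·(5·3^j + 5) − 10 = 15·3^j + 15 − 10 = 5·3^{j+1} + 5.
So the formula holds for j+1, and by induction P(n) = 5·3^n + 5 for all n ≥ 0.

P(n) = 5·3^n + 5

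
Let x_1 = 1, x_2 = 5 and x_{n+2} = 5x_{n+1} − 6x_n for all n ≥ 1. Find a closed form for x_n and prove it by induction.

Claim: x_n = -2^n + 3^n.

Base cases: x_1 = 1 and -2^1 + 3^1 = 1; x_2 = 5 and -2^2 + 3^2 = 5.
Assume x_j = -2^j + 3^j for all 1 ≤ j ≤ m, where m ≥ 2.
Then x_{m+1} = 5x_m − 6x_{m−1} = 5·(-2^m + 3^m) − 6·(-2^{m−1} + 3^{m−1}) = -(5·2 − 6)2^{m−1} + (5·3 − 6)3^{m−1} = -4·2^{m−1} + 9·3^{m−1} = -2^{m+1} + 3^{m+1}.
So the formula holds for m+1, and by strong induction x_n = -2^n + 3^n for all n ≥ 1.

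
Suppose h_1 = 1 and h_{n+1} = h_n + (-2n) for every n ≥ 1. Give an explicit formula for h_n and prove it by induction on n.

Claim: h_n = -n^2 + n + 1.

Base case: h_1 = 1, and -1^2 + 1 + 1 = 1.
Assume h_k = -k^2 + k + 1.
Then h_{k+1} = h_k + (-2k) = (-k^2 + k + 1) + (-2k) = -k^2 − k + 1,
and -(k+1)^2 + (k+1) + 1 = -k^2 − k + 1.
By induction, h_n = -n^2 + n + 1 for all n ≥ 1.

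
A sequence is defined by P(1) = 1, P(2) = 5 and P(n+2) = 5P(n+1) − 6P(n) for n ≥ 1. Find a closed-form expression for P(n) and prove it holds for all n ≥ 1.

Claim: P(n) = -2^n + 3^n.

Base cases: P(1) = 1 and -2^1 + 3^1 = 1; P(2) = 5 and -2^2 + 3^2 = 5.
Assume P(j) = -2^j + 3^j for all 1 ≤ j ≤ r, where r ≥ 2.
Then P(r+1) = 5P(r) − 6P(r−1) = 5·(-2^r + 3^r) − 6·(-2^{r−1} + 3^{r−1}) = -(5·2 − 6)2^{r−1} + (5·3 − 6)3^{r−1} = -4·2^{r−1} + 9·3^{r−1} = -2^{r+1} + 3^{r+1}.
Hence P(n) = -2^n + 3^n for every n ≥ 1, by strong induction.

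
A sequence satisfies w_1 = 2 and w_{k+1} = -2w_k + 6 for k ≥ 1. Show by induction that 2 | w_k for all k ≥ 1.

Base case: w_1 = 2 = 2·1, so 2 | w_1.
Assume 2 | w_j, so w_j = 2t for some integer t.
Then w_{j+1} = -2w_j + 6 = -2·(2t) + 6 = 2(-2t + 3), so 2 | w_{j+1}.
Hence 2 | w_k for every k ≥ 1, by induction.

2 | w_k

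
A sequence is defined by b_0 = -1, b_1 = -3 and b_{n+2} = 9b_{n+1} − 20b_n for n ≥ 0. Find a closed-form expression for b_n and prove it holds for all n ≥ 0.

Claim: b_n = 5^n − 2·4^n.

Base cases: b_0 = -1 and 5^0 − 2·4^0 = -1; b_1 = -3 and 5^1 − 2·4^1 = -3.
Assume b_i = 5^i − 2·4^i for all 0 ≤ i ≤ j, where j ≥ 1.
Then b_{j+1} = 9b_j − 20b_{j−1} = 9·(5^j − 2·4^j) − 20·(5^{j−1} − 2·4^{j−1}) = (9·5 − 20)5^{j−1} − 2·(9·4 − 20)4^{j−1} = 25·5^{j−1} − 32·4^{j−1} = 5^{j+1} − 2·4^{j+1}.
This completes the inductive step, so b_n = 5^n − 2·4^n for all n ≥ 0.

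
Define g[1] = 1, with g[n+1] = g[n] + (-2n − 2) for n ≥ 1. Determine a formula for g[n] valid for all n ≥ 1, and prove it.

Claim: g[n] = -n^2 − n + 3.

Base case: g[1] = 1, and -1^2 − 1 + 3 = 1.
Assume g[r] = -r^2 − r + 3.
Then g[r+1] = g[r] + (-2r − 2) = (-r^2 − r + 3) + (-2r − 2) = -r^2 − 3r + 1,
and -(r+1)^2 − (r+1) + 3 = -r^2 − 3r + 1.
Hence g[n] = -n^2 − n + 3 for every n ≥ 1, by induction.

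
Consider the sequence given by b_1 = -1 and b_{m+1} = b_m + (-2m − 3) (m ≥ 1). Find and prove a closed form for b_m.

Claim: b_m = -m^2 − 2m + 2.

Base case: b_1 = -1, and -1^2 − 2·1 + 2 = -1.
Assume b_k = -k^2 − 2k + 2.
Then b_{k+1} = b_k + (-2k − 3) = (-k^2 − 2k + 2) + (-2k − 3) = -k^2 − 4k − 1,
and -(k+1)^2 − 2·(k+1) + 2 = -k^2 − 4k − 1.
By induction, b_m = -m^2 − 2m + 2 for all m ≥ 1.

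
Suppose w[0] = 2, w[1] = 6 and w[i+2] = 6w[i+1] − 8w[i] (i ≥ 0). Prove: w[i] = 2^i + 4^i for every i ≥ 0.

Base cases: w[0] = 2 and 2^0 + 4^0 = 2; w[1] = 6 and 2^1 + 4^1 = 6.
Assume w[j] = 2^j + 4^j for all 0 ≤ j ≤ m, where m ≥ 1.
Then w[m+1] = 6w[m] − 8w[m−1] = 6·(2^m + 4^m) − 8·(2^{m−1} + 4^{m−1}) = (6·2 − 8)2^{m−1} + (6·4 − 8)4^{m−1} = 4·2^{m−1} + 16·4^{m−1} = 2^{m+1} + 4^{m+1}.
This completes the inductive step, so w[i] = 2^i + 4^i for all i ≥ 0.

w[i] = 2^i + 4^i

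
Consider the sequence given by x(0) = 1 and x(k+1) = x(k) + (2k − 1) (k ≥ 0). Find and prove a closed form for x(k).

Claim: x(k) = k^2 − 2k + 1.

Base case: x(0) = 1, and 0^2 − 2·0 + 1 = 1.
Assume x(j) = j^2 − 2j + 1.
Then x(j+1) = x(j) + (2j − 1) = (j^2 − 2j + 1) + (2j − 1) = j^2,
and (j+1)^2 − 2·(j+1) + 1 = j^2.
By induction, x(k) = k^2 − 2k + 1 for all k ≥ 0.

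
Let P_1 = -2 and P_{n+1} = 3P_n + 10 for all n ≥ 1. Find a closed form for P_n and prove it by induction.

Claim: P_n = 3^n − 5.

Base case: P_1 = -2, and 3^1 − 5 = 3 − 5 = -2.
Assume P_k = 3^k − 5 for some k ≥ 1.
Then P_{k+1} = 3P_k + 10 = 3·(3^k − 5) + 10 = 3^{k+1} − 15 + 10 = 3^{k+1} − 5.
So the formula holds for k+1, and by induction P_n = 3^n − 5 for all n ≥ 1.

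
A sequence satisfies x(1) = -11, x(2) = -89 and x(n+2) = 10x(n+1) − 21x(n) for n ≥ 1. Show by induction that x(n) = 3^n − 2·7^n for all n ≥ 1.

Base cases: x(1) = -11 and 3^1 − 2·7^1 = -11; x(2) = -89 and 3^2 − 2·7^2 = -89.
Assume x(j) = 3^j − 2·7^j for all 1 ≤ j ≤ r, where r ≥ 2.
Then x(r+1) = 10x(r) − 21x(r−1) = 10·(3^r − 2·7^r) − 21·(3^{r−1} − 2·7^{r−1}) = (10·3 − 21)3^{r−1} − 2·(10·7 − 21)7^{r−1} = 9·3^{r−1} − 98·7^{r−1} = 3^{r+1} − 2·7^{r+1}.
This completes the inductive step, so x(n) = 3^n − 2·7^n for all n ≥ 1.

x(n) = 3^n − 2·7^n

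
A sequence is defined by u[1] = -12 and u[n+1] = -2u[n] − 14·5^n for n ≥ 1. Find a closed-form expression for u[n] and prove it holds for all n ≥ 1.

Claim: u[n] = (-2)^n − 2·5^n.

Base case: u[1] = -12, and (-2)^1 − 2·5^1 = -2 − 10 = -12.
Assume u[m] = (-2)^m − 2·5^m for some m ≥ 1.
Then u[m+1] = -2u[m] − 14·5^m = -2·((-2)^m − 2·5^m) − 14·5^m = (-2)^{m+1} + 4·5^m − 14·5^m = (-2)^{m+1} − 10·5^m = (-2)^{m+1} − 2·5^{m+1}.
By induction, u[n] = (-2)^n − 2·5^n for all n ≥ 1.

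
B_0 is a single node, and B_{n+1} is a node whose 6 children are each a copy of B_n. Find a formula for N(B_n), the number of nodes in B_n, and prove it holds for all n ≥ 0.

Claim: N(B_n) = (6^{n+1} − 1)/5.

Base case: N(B_0) = 1, and (6^{0+1} − 1)/5 = 1.
Assume N(B_k) = (6^{k+1} − 1)/5.
Then N(B_{k+1}) = 1 + 6N(B_k) = 1 + 6·(6^{k+1} − 1)/5 = 1 + (6^{k+2} − 6)/5 = (5 + 6^{k+2} − 6)/5 = (6^{k+2} − 1)/5.
Hence N(B_n) = (6^{n+1} − 1)/5 for every n ≥ 0, by induction.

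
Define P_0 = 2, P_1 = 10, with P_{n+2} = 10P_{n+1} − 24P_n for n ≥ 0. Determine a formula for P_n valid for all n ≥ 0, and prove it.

Claim: P_n = 6^n + 4^n.

Base cases: P_0 = 2 and 6^0 + 4^0 = 2; P_1 = 10 and 6^1 + 4^1 = 10.
Assume P_j = 6^j + 4^j for all 0 ≤ j ≤ m, where m ≥ 1.
Then P_{m+1} = 10P_m − 24P_{m−1} = 10·(6^m + 4^m) − 24·(6^{m−1} + 4^{m−1}) = (10·6 − 24)6^{m−1} + (10·4 − 24)4^{m−1} = 36·6^{m−1} + 16·4^{m−1} = 6^{m+1} + 4^{m+1}.
Hence P_n = 6^n + 4^n for every n ≥ 0, by strong induction.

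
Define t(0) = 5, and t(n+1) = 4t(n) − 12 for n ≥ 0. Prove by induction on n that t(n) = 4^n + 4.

Base case: t(0) = 5, and 4^0 + 4 = 1 + 4 = 5.
Assume t(k) = 4^k + 4 for some k ≥ 0.
Then t(k+1) = 4t(k) − 12 = 4·(4^k + 4) − 12 = 4^{k+1} + 16 − 12 = 4^{k+1} + 4.
By induction, t(n) = 4^n + 4 for all n ≥ 0.

t(n) = 4^n + 4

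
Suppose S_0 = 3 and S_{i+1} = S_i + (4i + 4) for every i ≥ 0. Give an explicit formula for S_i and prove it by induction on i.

Claim: S_i = 2i^2 + 2i + 3.

Base case: S_0 = 3, and 2·0^2 + 2·0 + 3 = 3.
Assume S_r = 2r^2 + 2r + 3.
Then S_{r+1} = S_r + (4r + 4) = (2r^2 + 2r + 3) + (4r + 4) = 2r^2 + 6r + 7,
and 2·(r+1)^2 + 2·(r+1) + 3 = 2r^2 + 6r + 7.
Hence S_i = 2i^2 + 2i + 3 for every i ≥ 0, by induction.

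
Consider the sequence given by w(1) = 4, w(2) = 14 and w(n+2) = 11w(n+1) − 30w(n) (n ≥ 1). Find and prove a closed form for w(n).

Claim: w(n) = 2·5^n − 6^n.

Base cases: w(1) = 4 and 2·5^1 − 6^1 = 4; w(2) = 14 and 2·5^2 − 6^2 = 14.
Assume w(j) = 2·5^j − 6^j for all 1 ≤ j ≤ m, where m ≥ 2.
Then w(m+1) = 11w(m) − 30w(m−1) = 11·(2·5^m − 6^m) − 30·(2·5^{m−1} − 6^{m−1}) = 2·(11·5 − 30)5^{m−1} − (11·6 − 30)6^{m−1} = 50·5^{m−1} − 36·6^{m−1} = 2·5^{m+1} − 6^{m+1}.
This completes the inductive step, so w(n) = 2·5^n − 6^n for all n ≥ 1.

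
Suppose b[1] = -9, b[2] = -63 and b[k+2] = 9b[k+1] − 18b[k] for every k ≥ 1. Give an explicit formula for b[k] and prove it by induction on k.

Claim: b[k] = 3^k − 2·6^k.

Base cases: b[1] = -9 and 3^1 − 2·6^1 = -9; b[2] = -63 and 3^2 − 2·6^2 = -63.
Assume b[i] = 3^i − 2·6^i for all 1 ≤ i ≤ j, where j ≥ 2.
Then b[j+1] = 9b[j] − 18b[j−1] = 9·(3^j − 2·6^j) − 18·(3^{j−1} − 2·6^{j−1}) = (9·3 − 18)3^{j−1} − 2·(9·6 − 18)6^{j−1} = 9·3^{j−1} − 72·6^{j−1} = 3^{j+1} − 2·6^{j+1}.
So the formula holds for j+1, and by strong induction b[k] = 3^k − 2·6^k for all k ≥ 1.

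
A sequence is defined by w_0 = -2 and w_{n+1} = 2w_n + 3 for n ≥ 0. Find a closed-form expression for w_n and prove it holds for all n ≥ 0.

Claim: w_n = 2^n − 3.

Base case: w_0 = -2, and 2^0 − 3 = 1 − 3 = -2.
Assume w_m = 2^m − 3 for some m ≥ 0.
Then w_{m+1} = 2w_m + 3 = 2·(2^m − 3) + 3 = 2^{m+1} − 6 + 3 = 2^{m+1} − 3.
This completes the inductive step, so w_n = 2^n − 3 for all n ≥ 0.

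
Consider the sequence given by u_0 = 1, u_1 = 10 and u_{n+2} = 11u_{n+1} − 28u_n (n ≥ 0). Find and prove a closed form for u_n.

Claim: u_n = 2·7^n − 4^n.

Base cases: u_0 = 1 and 2·7^0 − 4^0 = 1; u_1 = 10 and 2·7^1 − 4^1 = 10.
Assume u_i = 2·7^i − 4^i for all 0 ≤ i ≤ j, where j ≥ 1.
Then u_{j+1} = 11u_j − 28u_{j−1} = 11·(2·7^j − 4^j) − 28·(2·7^{j−1} − 4^{j−1}) = 2·(11·7 − 28)7^{j−1} − (11·4 − 28)4^{j−1} = 98·7^{j−1} − 16·4^{j−1} = 2·7^{j+1} − 4^{j+1}.
By strong induction, u_n = 2·7^n − 4^n for all n ≥ 0.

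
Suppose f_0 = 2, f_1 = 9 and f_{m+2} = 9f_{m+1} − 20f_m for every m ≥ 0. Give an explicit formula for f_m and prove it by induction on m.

Claim: f_m = 4^m + 5^m.

Base cases: f_0 = 2 and 4^0 + 5^0 = 2; f_1 = 9 and 4^1 + 5^1 = 9.
Assume f_i = 4^i + 5^i for all 0 ≤ i ≤ j, where j ≥ 1.
Then f_{j+1} = 9f_j − 20f_{j−1} = 9·(4^j + 5^j) − 20·(4^{j−1} + 5^{j−1}) = (9·4 − 20)4^{j−1} + (9·5 − 20)5^{j−1} = 16·4^{j−1} + 25·5^{j−1} = 4^{j+1} + 5^{j+1}.
Hence f_m = 4^m + 5^m for every m ≥ 0, by strong induction.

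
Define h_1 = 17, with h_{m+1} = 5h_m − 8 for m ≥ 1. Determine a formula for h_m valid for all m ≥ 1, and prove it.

Claim: h_m = 3·5^m + 2.

Base case: h_1 = 17, and 3·5^1 + 2 = 15 + 2 = 17.
Assume h_k = 3·5^k + 2 for some k ≥ 1.
Then h_{k+1} = 5h_k − 8 = 5·(3·5^k + 2) − 8 = 15·5^k + 10 − 8 = 3·5^{k+1} + 2.
So the formula holds for k+1, and by induction h_m = 3·5^m + 2 for all m ≥ 1.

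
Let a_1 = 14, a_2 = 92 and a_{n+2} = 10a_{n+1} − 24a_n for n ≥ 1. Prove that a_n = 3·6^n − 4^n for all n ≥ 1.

Base cases: a_1 = 14 and 3·6^1 − 4^1 = 14; a_2 = 92 and 3·6^2 − 4^2 = 92.
Assume a_j = 3·6^j − 4^j for all 1 ≤ j ≤ k, where k ≥ 2.
Then a_{k+1} = 10a_k − 24a_{k−1} = 10·(3·6^k − 4^k) − 24·(3·6^{k−1} − 4^{k−1}) = 3·(10·6 − 24)6^{k−1} − (10·4 − 24)4^{k−1} = 108·6^{k−1} − 16·4^{k−1} = 3·6^{k+1} − 4^{k+1}.
So the formula holds for k+1, and by strong induction a_n = 3·6^n − 4^n for all n ≥ 1.

a_n = 3·6^n − 4^n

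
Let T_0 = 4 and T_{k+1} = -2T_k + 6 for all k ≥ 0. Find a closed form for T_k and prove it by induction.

Claim: T_k = 2·(-2)^k + 2.

Base case: T_0 = 4, and 2·(-2)^0 + 2 = 2 + 2 = 4.
Assume T_j = 2·(-2)^j + 2 for some j ≥ 0.
Then T_{j+1} = -2T_j + 6 = -2·(2·(-2)^j + 2) + 6 = -4·(-2)^j − 4 + 6 = 2·(-2)^{j+1} + 2.
Hence T_k = 2·(-2)^k + 2 for every k ≥ 0, by induction.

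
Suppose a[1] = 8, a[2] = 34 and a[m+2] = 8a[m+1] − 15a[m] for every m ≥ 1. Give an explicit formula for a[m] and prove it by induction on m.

Claim: a[m] = 3^m + 5^m.

Base cases: a[1] = 8 and 3^1 + 5^1 = 8; a[2] = 34 and 3^2 + 5^2 = 34.
Assume a[j] = 3^j + 5^j for all 1 ≤ j ≤ k, where k ≥ 2.
Then a[k+1] = 8a[k] − 15a[k−1] = 8·(3^k + 5^k) − 15·(3^{k−1} + 5^{k−1}) = (8·3 − 15)3^{k−1} + (8·5 − 15)5^{k−1} = 9·3^{k−1} + 25·5^{k−1} = 3^{k+1} + 5^{k+1}.
By strong induction, a[m] = 3^m + 5^m for all m ≥ 1.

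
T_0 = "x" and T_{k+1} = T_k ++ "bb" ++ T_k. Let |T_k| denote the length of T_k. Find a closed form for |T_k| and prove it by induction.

Claim: |T_k| = 3·2^k − 2.

Base case: |T_0| = 1, and 3·2^0 − 2 = 1.
Assume |T_r| = 3·2^r − 2.
Then |T_{r+1}| = |T_r| + 2 + |T_r| = 2|T_r| + 2 = 2(3·2^r − 2) + 2 = 3·2^{r+1} − 4 + 2 = 3·2^{r+1} − 2.
Hence |T_k| = 3·2^k − 2 for every k ≥ 0, by induction.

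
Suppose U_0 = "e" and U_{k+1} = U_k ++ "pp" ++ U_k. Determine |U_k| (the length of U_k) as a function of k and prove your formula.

Claim: |U_k| = 3·2^k − 2.

Base case: |U_0| = 1, and 3·2^0 − 2 = 1.
Assume |U_m| = 3·2^m − 2.
Then |U_{m+1}| = |U_m| + 2 + |U_m| = 2|U_m| + 2 = 2(3·2^m − 2) + 2 = 3·2^{m+1} − 4 + 2 = 3·2^{m+1} − 2.
So the formula holds for m+1, and by induction |U_k| = 3·2^k − 2 for all k ≥ 0.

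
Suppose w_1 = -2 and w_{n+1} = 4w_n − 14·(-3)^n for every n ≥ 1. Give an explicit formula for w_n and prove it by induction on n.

Claim: w_n = 4^n + 2·(-3)^n.

Base case: w_1 = -2, and 4^1 + 2·(-3)^1 = 4 − 6 = -2.
Assume w_j = 4^j + 2·(-3)^j for some j ≥ 1.
Then w_{j+1} = 4w_j − 14·(-3)^j = 4·(4^j + 2·(-3)^j) − 14·(-3)^j = 4^{j+1} + 8·(-3)^j − 14·(-3)^j = 4^{j+1} − 6·(-3)^j = 4^{j+1} + 2·(-3)^{j+1}.
By induction, w_n = 4^n + 2·(-3)^n for all n ≥ 1.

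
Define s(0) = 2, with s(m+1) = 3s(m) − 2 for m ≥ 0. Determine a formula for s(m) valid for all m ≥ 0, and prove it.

Claim: s(m) = 3^m + 1.

Base case: s(0) = 2, and 3^0 + 1 = 1 + 1 = 2.
Assume s(k) = 3^k + 1 for some k ≥ 0.
Then s(k+1) = 3s(k) − 2 = 3·(3^k + 1) − 2 = 3^{k+1} + 3 − 2 = 3^{k+1} + 1.
This completes the inductive step, so s(m) = 3^m + 1 for all m ≥ 0.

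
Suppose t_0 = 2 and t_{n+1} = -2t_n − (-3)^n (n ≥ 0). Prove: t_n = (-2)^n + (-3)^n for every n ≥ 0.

Base case: t_0 = 2, and (-2)^0 + (-3)^0 = 1 + 1 = 2.
Assume t_m = (-2)^m + (-3)^m for some m ≥ 0.
Then t_{m+1} = -2t_m − (-3)^m = -2·((-2)^m + (-3)^m) − (-3)^m = (-2)^{m+1} − 2·(-3)^m − (-3)^m = (-2)^{m+1} − 3·(-3)^m = (-2)^{m+1} + (-3)^{m+1}.
By induction, t_n = (-2)^n + (-3)^n for all n ≥ 0.

t_n = (-2)^n + (-3)^n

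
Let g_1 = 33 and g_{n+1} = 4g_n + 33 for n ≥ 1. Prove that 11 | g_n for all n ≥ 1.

Base case: g_1 = 33 = 11·3, so 11 | g_1.
Assume 11 | g_k, so g_k = 11t for some integer t.
Then g_{k+1} = 4g_k + 33 = 4·(11t) + 33 = 11(4t + 3), so 11 | g_{k+1}.
Hence 11 | g_n for every n ≥ 1, by induction.

11 | g_n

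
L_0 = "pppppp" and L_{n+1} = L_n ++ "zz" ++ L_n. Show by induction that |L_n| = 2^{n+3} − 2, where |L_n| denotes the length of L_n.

Base case: |L_0| = 6, and 2^{0+3} − 2 = 6.
Assume |L_j| = 2^{j+3} − 2.
Then |L_{j+1}| = |L_j| + 2 + |L_j| = 2|L_j| + 2 = 2(2^{j+3} − 2) + 2 = 2^{j+1+3} − 4 + 2 = 2^{j+1+3} − 2.
Hence |L_n| = 2^{n+3} − 2 for every n ≥ 0, by induction.

|L_n| = 2^{n+3} − 2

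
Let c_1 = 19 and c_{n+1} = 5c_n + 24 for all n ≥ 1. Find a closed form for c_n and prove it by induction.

Claim: c_n = 5^{n+1} − 6.

Base case: c_1 = 19, and 5^{1+1} − 6 = 25 − 6 = 19.
Assume c_j = 5^{j+1} − 6 for some j ≥ 1.
Then c_{j+1} = 5c_j + 24 = 5·(5^{j+1} − 6) + 24 = 5^{j+2} − 30 + 24 = 5^{j+2} − 6.
Hence c_n = 5^{n+1} − 6 for every n ≥ 1, by induction.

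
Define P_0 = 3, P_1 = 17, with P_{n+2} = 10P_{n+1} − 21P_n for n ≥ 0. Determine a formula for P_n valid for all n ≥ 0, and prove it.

Claim: P_n = 3^n + 2·7^n.

Base cases: P_0 = 3 and 3^0 + 2·7^0 = 3; P_1 = 17 and 3^1 + 2·7^1 = 17.
Assume P_i = 3^i + 2·7^i for all 0 ≤ i ≤ j, where j ≥ 1.
Then P_{j+1} = 10P_j − 21P_{j−1} = 10·(3^j + 2·7^j) − 21·(3^{j−1} + 2·7^{j−1}) = (10·3 − 21)3^{j−1} + 2·(10·7 − 21)7^{j−1} = 9·3^{j−1} + 98·7^{j−1} = 3^{j+1} + 2·7^{j+1}.
Hence P_n = 3^n + 2·7^n for every n ≥ 0, by strong induction.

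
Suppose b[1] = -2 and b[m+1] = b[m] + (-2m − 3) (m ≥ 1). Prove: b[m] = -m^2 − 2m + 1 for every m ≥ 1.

Base case: b[1] = -2, and -1^2 − 2·1 + 1 = -2.
Assume b[j] = -j^2 − 2j + 1.
Then b[j+1] = b[j] + (-2j − 3) = (-j^2 − 2j + 1) + (-2j − 3) = -j^2 − 4j − 2,
and -(j+1)^2 − 2·(j+1) + 1 = -j^2 − 4j − 2.
Hence b[m] = -m^2 − 2m + 1 for every m ≥ 1, by induction.

b[m] = -m^2 − 2m + 1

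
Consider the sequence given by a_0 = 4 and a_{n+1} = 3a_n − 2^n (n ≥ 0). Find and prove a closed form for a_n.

Claim: a_n = 3·3^n + 2^n.

Base case: a_0 = 4, and 3·3^0 + 2^0 = 3 + 1 = 4.
Assume a_k = 3·3^k + 2^k for some k ≥ 0.
Then a_{k+1} = 3a_k − 2^k = 3·(3·3^k + 2^k) − 2^k = 3·3^{k+1} + 3·2^k − 2^k = 3·3^{k+1} + 2·2^k = 3·3^{k+1} + 2^{k+1}.
By induction, a_n = 3·3^n + 2^n for all n ≥ 0.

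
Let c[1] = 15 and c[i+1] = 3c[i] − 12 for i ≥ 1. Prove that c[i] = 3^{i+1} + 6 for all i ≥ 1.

Base case: c[1] = 15, and 3^{1+1} + 6 = 9 + 6 = 15.
Assume c[k] = 3^{k+1} + 6 for some k ≥ 1.
Then c[k+1] = 3c[k] − 12 = 3·(3^{k+1} + 6) − 12 = 3^{k+2} + 18 − 12 = 3^{k+2} + 6.
So the formula holds for k+1, and by induction c[i] = 3^{i+1} + 6 for all i ≥ 1.

c[i] = 3^{i+1} + 6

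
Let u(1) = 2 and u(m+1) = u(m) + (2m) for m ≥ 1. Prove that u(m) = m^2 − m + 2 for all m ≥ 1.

Base case: u(1) = 2, and 1^2 − 1 + 2 = 2.
Assume u(j) = j^2 − j + 2.
Then u(j+1) = u(j) + (2j) = (j^2 − j + 2) + (2j) = j^2 + j + 2,
and (j+1)^2 − (j+1) + 2 = j^2 + j + 2.
Hence u(m) = m^2 − m + 2 for every m ≥ 1, by induction.

u(m) = m^2 − m + 2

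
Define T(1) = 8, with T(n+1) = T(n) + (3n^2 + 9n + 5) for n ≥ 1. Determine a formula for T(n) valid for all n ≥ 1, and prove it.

Claim: T(n) = n^3 + 3n^2 + n + 3.

Base case: T(1) = 8, and 1^3 + 3·1^2 + 1 + 3 = 8.
Assume T(j) = j^3 + 3j^2 + j + 3.
Then T(j+1) = T(j) + (3j^2 + 9j + 5) = (j^3 + 3j^2 + j + 3) + (3j^2 + 9j + 5) = j^3 + 6j^2 + 10j + 8,
and (j+1)^3 + 3·(j+1)^2 + (j+1) + 3 = j^3 + 6j^2 + 10j + 8.
By induction, T(n) = n^3 + 3n^2 + n + 3 for all n ≥ 1.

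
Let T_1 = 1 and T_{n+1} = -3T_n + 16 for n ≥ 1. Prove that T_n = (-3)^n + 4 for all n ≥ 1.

Base case: T_1 = 1, and (-3)^1 + 4 = -3 + 4 = 1.
Assume T_k = (-3)^k + 4 for some k ≥ 1.
Then T_{k+1} = -3T_k + 16 = -3·((-3)^k + 4) + 16 = -3·(-3)^k − 12 + 16 = (-3)^{k+1} + 4.
Hence T_n = (-3)^n + 4 for every n ≥ 1, by induction.

T_n = (-3)^n + 4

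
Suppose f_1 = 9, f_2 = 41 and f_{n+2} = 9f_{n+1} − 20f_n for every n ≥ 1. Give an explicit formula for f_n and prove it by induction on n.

Claim: f_n = 4^n + 5^n.

Base cases: f_1 = 9 and 4^1 + 5^1 = 9; f_2 = 41 and 4^2 + 5^2 = 41.
Assume f_j = 4^j + 5^j for all 1 ≤ j ≤ r, where r ≥ 2.
Then f_{r+1} = 9f_r − 20f_{r−1} = 9·(4^r + 5^r) − 20·(4^{r−1} + 5^{r−1}) = (9·4 − 20)4^{r−1} + (9·5 − 20)5^{r−1} = 16·4^{r−1} + 25·5^{r−1} = 4^{r+1} + 5^{r+1}.
So the formula holds for r+1, and by strong induction f_n = 4^n + 5^n for all n ≥ 1.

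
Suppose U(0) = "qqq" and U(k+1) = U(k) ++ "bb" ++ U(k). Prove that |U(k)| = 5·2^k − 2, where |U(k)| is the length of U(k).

Base case: |U(0)| = 3, and 5·2^0 − 2 = 3.
Assume |U(m)| = 5·2^m − 2.
Then |U(m+1)| = |U(m)| + 2 + |U(m)| = 2|U(m)| + 2 = 2(5·2^m − 2) + 2 = 5·2^{m+1} − 4 + 2 = 5·2^{m+1} − 2.
Hence |U(k)| = 5·2^k − 2 for every k ≥ 0, by induction.

|U(k)| = 5·2^k − 2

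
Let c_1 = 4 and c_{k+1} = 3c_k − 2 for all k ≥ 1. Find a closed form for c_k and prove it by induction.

Claim: c_k = 3^k + 1.

Base case: c_1 = 4, and 3^1 + 1 = 3 + 1 = 4.
Assume c_r = 3^r + 1 for some r ≥ 1.
Then c_{r+1} = 3c_r − 2 = 3·(3^r + 1) − 2 = 3^{r+1} + 3 − 2 = 3^{r+1} + 1.
Hence c_k = 3^k + 1 for every k ≥ 1, by induction.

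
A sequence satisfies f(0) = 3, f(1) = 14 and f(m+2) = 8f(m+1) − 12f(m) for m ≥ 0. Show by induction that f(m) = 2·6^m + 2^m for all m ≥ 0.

Base cases: f(0) = 3 and 2·6^0 + 2^0 = 3; f(1) = 14 and 2·6^1 + 2^1 = 14.
Assume f(j) = 2·6^j + 2^j for all 0 ≤ j ≤ k, where k ≥ 1.
Then f(k+1) = 8f(k) − 12f(k−1) = 8·(2·6^k + 2^k) − 12·(2·6^{k−1} + 2^{k−1}) = 2·(8·6 − 12)6^{k−1} + (8·2 − 12)2^{k−1} = 72·6^{k−1} + 4·2^{k−1} = 2·6^{k+1} + 2^{k+1}.
This completes the inductive step, so f(m) = 2·6^m + 2^m for all m ≥ 0.

f(m) = 2·6^m + 2^m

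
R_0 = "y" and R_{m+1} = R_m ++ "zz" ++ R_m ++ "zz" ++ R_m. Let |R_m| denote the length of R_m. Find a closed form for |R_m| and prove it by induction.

Claim: |R_m| = 3^{m+1} − 2.

Base case: |R_0| = 1, and 3^{0+1} − 2 = 1.
Assume |R_r| = 3^{r+1} − 2.
Then |R_{r+1}| = 3|R_r| + 4 = 3(3^{r+1} − 2) + 4 = 3^{r+2} − 6 + 4 = 3^{r+2} − 2.
Hence |R_m| = 3^{m+1} − 2 for every m ≥ 0, by induction.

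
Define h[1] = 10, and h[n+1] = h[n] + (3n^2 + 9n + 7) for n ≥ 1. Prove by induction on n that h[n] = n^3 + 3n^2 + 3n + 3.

Base case: h[1] = 10, and 1^3 + 3·1^2 + 3·1 + 3 = 10.
Assume h[j] = j^3 + 3j^2 + 3j + 3.
Then h[j+1] = h[j] + (3j^2 + 9j + 7) = (j^3 + 3j^2 + 3j + 3) + (3j^2 + 9j + 7) = j^3 + 6j^2 + 12j + 10,
and (j+1)^3 + 3·(j+1)^2 + 3·(j+1) + 3 = j^3 + 6j^2 + 12j + 10.
Hence h[n] = n^3 + 3n^2 + 3n + 3 for every n ≥ 1, by induction.

h[n] = n^3 + 3n^2 + 3n + 3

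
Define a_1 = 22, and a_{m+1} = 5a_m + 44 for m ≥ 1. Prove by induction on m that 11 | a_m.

Base case: a_1 = 22 = 11·2, so 11 | a_1.
Assume 11 | a_r, so a_r = 11t for some integer t.
Then a_{r+1} = 5a_r + 44 = 5·(11t) + 44 = 11(5t + 4), so 11 | a_{r+1}.
So the property holds for r+1, and by induction 11 | a_m for all m ≥ 1.

11 | a_m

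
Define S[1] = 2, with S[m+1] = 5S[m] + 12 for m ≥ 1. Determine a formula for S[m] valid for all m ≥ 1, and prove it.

Claim: S[m] = 5^m − 3.

Base case: S[1] = 2, and 5^1 − 3 = 5 − 3 = 2.
Assume S[j] = 5^j − 3 for some j ≥ 1.
Then S[j+1] = 5S[j] + 12 = 5·(5^j − 3) + 12 = 5^{j+1} − 15 + 12 = 5^{j+1} − 3.
This completes the inductive step, so S[m] = 5^m − 3 for all m ≥ 1.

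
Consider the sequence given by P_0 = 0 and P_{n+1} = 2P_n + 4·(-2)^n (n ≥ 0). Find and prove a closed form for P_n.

Claim: P_n = 2^n − (-2)^n.

Base case: P_0 = 0, and 2^0 − (-2)^0 = 1 − 1 = 0.
Assume P_j = 2^j − (-2)^j for some j ≥ 0.
Then P_{j+1} = 2P_j + 4·(-2)^j = 2·(2^j − (-2)^j) + 4·(-2)^j = 2^{j+1} − 2·(-2)^j + 4·(-2)^j = 2^{j+1} + 2·(-2)^j = 2^{j+1} − (-2)^{j+1}.
Hence P_n = 2^n − (-2)^n for every n ≥ 0, by induction.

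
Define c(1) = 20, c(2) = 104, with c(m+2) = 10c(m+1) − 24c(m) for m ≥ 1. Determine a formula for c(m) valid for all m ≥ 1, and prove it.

Claim: c(m) = 2·6^m + 2·4^m.

Base cases: c(1) = 20 and 2·6^1 + 2·4^1 = 20; c(2) = 104 and 2·6^2 + 2·4^2 = 104.
Assume c(i) = 2·6^i + 2·4^i for all 1 ≤ i ≤ j, where j ≥ 2.
Then c(j+1) = 10c(j) − 24c(j−1) = 10·(2·6^j + 2·4^j) − 24·(2·6^{j−1} + 2·4^{j−1}) = 2·(10·6 − 24)6^{j−1} + 2·(10·4 − 24)4^{j−1} = 72·6^{j−1} + 32·4^{j−1} = 2·6^{j+1} + 2·4^{j+1}.
By strong induction, c(m) = 2·6^m + 2·4^m for all m ≥ 1.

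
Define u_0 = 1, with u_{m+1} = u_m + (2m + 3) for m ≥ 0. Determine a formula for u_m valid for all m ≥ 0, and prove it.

Claim: u_m = m^2 + 2m + 1.

Base case: u_0 = 1, and 0^2 + 2·0 + 1 = 1.
Assume u_j = j^2 + 2j + 1.
Then u_{j+1} = u_j + (2j + 3) = (j^2 + 2j + 1) + (2j + 3) = j^2 + 4j + 4,
and (j+1)^2 + 2·(j+1) + 1 = j^2 + 4j + 4.
By induction, u_m = m^2 + 2m + 1 for all m ≥ 0.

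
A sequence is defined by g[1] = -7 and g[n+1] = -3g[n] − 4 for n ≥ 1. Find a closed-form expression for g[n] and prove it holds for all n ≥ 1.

Claim: g[n] = 2·(-3)^n − 1.

Base case: g[1] = -7, and 2·(-3)^1 − 1 = -6 − 1 = -7.
Assume g[m] = 2·(-3)^m − 1 for some m ≥ 1.
Then g[m+1] = -3g[m] − 4 = -3·(2·(-3)^m − 1) − 4 = -6·(-3)^m + 3 − 4 = 2·(-3)^{m+1} − 1.
So the formula holds for m+1, and by induction g[n] = 2·(-3)^n − 1 for all n ≥ 1.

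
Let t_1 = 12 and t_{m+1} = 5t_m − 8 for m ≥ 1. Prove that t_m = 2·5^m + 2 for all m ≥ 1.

Base case: t_1 = 12, and 2·5^1 + 2 = 10 + 2 = 12.
Assume t_k = 2·5^k + 2 for some k ≥ 1.
Then t_{k+1} = 5t_k − 8 = 5·(2·5^k + 2) − 8 = 10·5^k + 10 − 8 = 2·5^{k+1} + 2.
By induction, t_m = 2·5^m + 2 for all m ≥ 1.

t_m = 2·5^m + 2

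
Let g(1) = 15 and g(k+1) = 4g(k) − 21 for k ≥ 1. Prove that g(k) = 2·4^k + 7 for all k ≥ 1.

Base case: g(1) = 15, and 2·4^1 + 7 = 8 + 7 = 15.
Assume g(r) = 2·4^r + 7 for some r ≥ 1.
Then g(r+1) = 4g(r) − 21 = 4·(2·4^r + 7) − 21 = 8·4^r + 28 − 21 = 2·4^{r+1} + 7.
This completes the inductive step, so g(k) = 2·4^k + 7 for all k ≥ 1.

g(k) = 2·4^k + 7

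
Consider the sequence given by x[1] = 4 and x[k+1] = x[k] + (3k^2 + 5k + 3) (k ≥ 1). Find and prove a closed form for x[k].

Claim: x[k] = k^3 + k^2 + k + 1.

Base case: x[1] = 4, and 1^3 + 1^2 + 1 + 1 = 4.
Assume x[j] = j^3 + j^2 + j + 1.
Then x[j+1] = x[j] + (3j^2 + 5j + 3) = (j^3 + j^2 + j + 1) + (3j^2 + 5j + 3) = j^3 + 4j^2 + 6j + 4,
and (j+1)^3 + (j+1)^2 + (j+1) + 1 = j^3 + 4j^2 + 6j + 4.
By induction, x[k] = k^3 + k^2 + k + 1 for all k ≥ 1.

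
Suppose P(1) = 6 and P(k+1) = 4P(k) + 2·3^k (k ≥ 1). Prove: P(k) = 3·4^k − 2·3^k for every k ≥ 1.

Base case: P(1) = 6, and 3·4^1 − 2·3^1 = 12 − 6 = 6.
Assume P(j) = 3·4^j − 2·3^j for some j ≥ 1.
Then P(j+1) = 4P(j) + 2·3^j = 4·(3·4^j − 2·3^j) + 2·3^j = 3·4^{j+1} − 8·3^j + 2·3^j = 3·4^{j+1} − 6·3^j = 3·4^{j+1} − 2·3^{j+1}.
So the formula holds for j+1, and by induction P(k) = 3·4^k − 2·3^k for all k ≥ 1.

P(k) = 3·4^k − 2·3^k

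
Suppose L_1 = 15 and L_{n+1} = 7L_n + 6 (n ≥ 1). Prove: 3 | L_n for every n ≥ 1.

Base case: L_1 = 15 = 3·5, so 3 | L_1.
Assume 3 | L_m, so L_m = 3t for some integer t.
Then L_{m+1} = 7L_m + 6 = 7·(3t) + 6 = 3(7t + 2), so 3 | L_{m+1}.
So the property holds for m+1, and by induction 3 | L_n for all n ≥ 1.

3 | L_n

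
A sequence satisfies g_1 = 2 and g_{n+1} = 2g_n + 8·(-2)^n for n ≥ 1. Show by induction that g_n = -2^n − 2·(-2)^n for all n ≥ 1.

Base case: g_1 = 2, and -2^1 − 2·(-2)^1 = -2 + 4 = 2.
Assume g_m = -2^m − 2·(-2)^m for some m ≥ 1.
Then g_{m+1} = 2g_m + 8·(-2)^m = 2·(-2^m − 2·(-2)^m) + 8·(-2)^m = -2^{m+1} − 4·(-2)^m + 8·(-2)^m = -2^{m+1} + 4·(-2)^m = -2^{m+1} − 2·(-2)^{m+1}.
By induction, g_n = -2^n − 2·(-2)^n for all n ≥ 1.

g_n = -2^n − 2·(-2)^n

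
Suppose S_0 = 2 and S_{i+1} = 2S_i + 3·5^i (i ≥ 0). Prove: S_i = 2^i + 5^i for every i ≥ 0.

Base case: S_0 = 2, and 2^0 + 5^0 = 1 + 1 = 2.
Assume S_k = 2^k + 5^k for some k ≥ 0.
Then S_{k+1} = 2S_k + 3·5^k = 2·(2^k + 5^k) + 3·5^k = 2^{k+1} + 2·5^k + 3·5^k = 2^{k+1} + 5·5^k = 2^{k+1} + 5^{k+1}.
Hence S_i = 2^i + 5^i for every i ≥ 0, by induction.

S_i = 2^i + 5^i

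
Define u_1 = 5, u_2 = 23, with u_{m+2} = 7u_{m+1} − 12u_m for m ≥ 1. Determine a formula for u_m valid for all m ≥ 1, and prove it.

Claim: u_m = -3^m + 2·4^m.

Base cases: u_1 = 5 and -3^1 + 2·4^1 = 5; u_2 = 23 and -3^2 + 2·4^2 = 23.
Assume u_j = -3^j + 2·4^j for all 1 ≤ j ≤ k, where k ≥ 2.
Then u_{k+1} = 7u_k − 12u_{k−1} = 7·(-3^k + 2·4^k) − 12·(-3^{k−1} + 2·4^{k−1}) = -(7·3 − 12)3^{k−1} + 2·(7·4 − 12)4^{k−1} = -9·3^{k−1} + 32·4^{k−1} = -3^{k+1} + 2·4^{k+1}.
This completes the inductive step, so u_m = -3^m + 2·4^m for all m ≥ 1.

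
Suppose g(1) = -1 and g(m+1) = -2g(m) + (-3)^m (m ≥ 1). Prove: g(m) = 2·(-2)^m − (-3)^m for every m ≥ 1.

Base case: g(1) = -1, and 2·(-2)^1 − (-3)^1 = -4 + 3 = -1.
Assume g(k) = 2·(-2)^k − (-3)^k for some k ≥ 1.
Then g(k+1) = -2g(k) + (-3)^k = -2·(2·(-2)^k − (-3)^k) + (-3)^k = 2·(-2)^{k+1} + 2·(-3)^k + (-3)^k = 2·(-2)^{k+1} + 3·(-3)^k = 2·(-2)^{k+1} − (-3)^{k+1}.
This completes the inductive step, so g(m) = 2·(-2)^m − (-3)^m for all m ≥ 1.

g(m) = 2·(-2)^m − (-3)^m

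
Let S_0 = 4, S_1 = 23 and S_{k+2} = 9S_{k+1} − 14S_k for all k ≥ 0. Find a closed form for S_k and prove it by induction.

Claim: S_k = 3·7^k + 2^k.

Base cases: S_0 = 4 and 3·7^0 + 2^0 = 4; S_1 = 23 and 3·7^1 + 2^1 = 23.
Assume S_i = 3·7^i + 2^i for all 0 ≤ i ≤ j, where j ≥ 1.
Then S_{j+1} = 9S_j − 14S_{j−1} = 9·(3·7^j + 2^j) − 14·(3·7^{j−1} + 2^{j−1}) = 3·(9·7 − 14)7^{j−1} + (9·2 − 14)2^{j−1} = 147·7^{j−1} + 4·2^{j−1} = 3·7^{j+1} + 2^{j+1}.
So the formula holds for j+1, and by strong induction S_k = 3·7^k + 2^k for all k ≥ 0.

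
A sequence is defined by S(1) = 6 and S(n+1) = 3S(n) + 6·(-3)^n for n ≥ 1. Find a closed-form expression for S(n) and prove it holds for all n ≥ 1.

Claim: S(n) = 3^n − (-3)^n.

Base case: S(1) = 6, and 3^1 − (-3)^1 = 3 + 3 = 6.
Assume S(k) = 3^k − (-3)^k for some k ≥ 1.
Then S(k+1) = 3S(k) + 6·(-3)^k = 3·(3^k − (-3)^k) + 6·(-3)^k = 3^{k+1} − 3·(-3)^k + 6·(-3)^k = 3^{k+1} + 3·(-3)^k = 3^{k+1} − (-3)^{k+1}.
So the formula holds for k+1, and by induction S(n) = 3^n − (-3)^n for all n ≥ 1.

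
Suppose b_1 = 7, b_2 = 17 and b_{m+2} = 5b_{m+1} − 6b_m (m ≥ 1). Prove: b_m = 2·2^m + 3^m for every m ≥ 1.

Base cases: b_1 = 7 and 2·2^1 + 3^1 = 7; b_2 = 17 and 2·2^2 + 3^2 = 17.
Assume b_j = 2·2^j + 3^j for all 1 ≤ j ≤ k, where k ≥ 2.
Then b_{k+1} = 5b_k − 6b_{k−1} = 5·(2·2^k + 3^k) − 6·(2·2^{k−1} + 3^{k−1}) = 2·(5·2 − 6)2^{k−1} + (5·3 − 6)3^{k−1} = 8·2^{k−1} + 9·3^{k−1} = 2·2^{k+1} + 3^{k+1}.
So the formula holds for k+1, and by strong induction b_m = 2·2^m + 3^m for all m ≥ 1.

b_m = 2·2^m + 3^m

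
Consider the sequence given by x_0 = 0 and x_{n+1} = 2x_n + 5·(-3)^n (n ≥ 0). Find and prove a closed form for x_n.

Claim: x_n = 2^n − (-3)^n.

Base case: x_0 = 0, and 2^0 − (-3)^0 = 1 − 1 = 0.
Assume x_k = 2^k − (-3)^k for some k ≥ 0.
Then x_{k+1} = 2x_k + 5·(-3)^k = 2·(2^k − (-3)^k) + 5·(-3)^k = 2^{k+1} − 2·(-3)^k + 5·(-3)^k = 2^{k+1} + 3·(-3)^k = 2^{k+1} − (-3)^{k+1}.
This completes the inductive step, so x_n = 2^n − (-3)^n for all n ≥ 0.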